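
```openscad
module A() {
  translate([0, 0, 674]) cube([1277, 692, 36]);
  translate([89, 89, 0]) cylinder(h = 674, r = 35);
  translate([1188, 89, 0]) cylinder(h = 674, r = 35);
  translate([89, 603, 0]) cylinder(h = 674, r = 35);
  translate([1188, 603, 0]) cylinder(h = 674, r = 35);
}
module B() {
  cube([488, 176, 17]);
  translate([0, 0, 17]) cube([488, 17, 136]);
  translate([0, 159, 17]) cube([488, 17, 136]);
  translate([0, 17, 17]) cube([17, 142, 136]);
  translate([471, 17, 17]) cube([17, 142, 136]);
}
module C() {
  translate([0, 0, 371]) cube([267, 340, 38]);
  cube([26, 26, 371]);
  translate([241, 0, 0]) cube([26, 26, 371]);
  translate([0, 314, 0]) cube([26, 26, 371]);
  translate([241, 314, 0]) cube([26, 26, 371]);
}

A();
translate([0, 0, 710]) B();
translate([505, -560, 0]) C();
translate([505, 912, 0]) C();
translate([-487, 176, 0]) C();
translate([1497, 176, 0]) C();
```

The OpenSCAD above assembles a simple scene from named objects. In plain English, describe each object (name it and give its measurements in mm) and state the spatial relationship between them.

A is a table: top 1277 mm (x) × 692 mm (y), 36 mm thick, upper face at z = 710 mm, on four round legs of 70 mm diameter, each leg's bounding box inset 54 mm from the nearest pair of top edges, running from z = 0 to the bottom of the top.

B is an open-topped rectangular box: outside dimensions 488×176×153 mm, with a uniform wall and base thickness of 17 mm. The base is a full 488×176 slab on the floor; four walls sit on top of the base. The front and back walls (the −y and +y sides) span the full width; the two side walls fit between them.

C is a four-legged stool. The seat is 267×340 mm, 38 mm thick, top at z = 409 mm. It stands on four square legs, each 26×26 mm in cross-section, from z = 0 to the seat underside, each flush with a corner of the seat.

The open box is on top of the table. Four stools sit around the table at the −y, +y, −x, +x sides.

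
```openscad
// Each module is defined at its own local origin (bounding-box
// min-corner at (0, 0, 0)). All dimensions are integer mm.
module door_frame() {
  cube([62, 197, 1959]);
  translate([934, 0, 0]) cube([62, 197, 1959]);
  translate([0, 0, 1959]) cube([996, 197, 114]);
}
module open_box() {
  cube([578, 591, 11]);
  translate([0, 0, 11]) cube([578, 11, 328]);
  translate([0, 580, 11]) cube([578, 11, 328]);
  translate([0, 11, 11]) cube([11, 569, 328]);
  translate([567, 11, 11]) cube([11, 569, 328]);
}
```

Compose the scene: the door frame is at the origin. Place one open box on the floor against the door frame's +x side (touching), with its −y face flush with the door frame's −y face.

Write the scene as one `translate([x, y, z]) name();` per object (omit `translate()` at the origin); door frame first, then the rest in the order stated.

door_frame();
translate([996, 0, 0]) open_box();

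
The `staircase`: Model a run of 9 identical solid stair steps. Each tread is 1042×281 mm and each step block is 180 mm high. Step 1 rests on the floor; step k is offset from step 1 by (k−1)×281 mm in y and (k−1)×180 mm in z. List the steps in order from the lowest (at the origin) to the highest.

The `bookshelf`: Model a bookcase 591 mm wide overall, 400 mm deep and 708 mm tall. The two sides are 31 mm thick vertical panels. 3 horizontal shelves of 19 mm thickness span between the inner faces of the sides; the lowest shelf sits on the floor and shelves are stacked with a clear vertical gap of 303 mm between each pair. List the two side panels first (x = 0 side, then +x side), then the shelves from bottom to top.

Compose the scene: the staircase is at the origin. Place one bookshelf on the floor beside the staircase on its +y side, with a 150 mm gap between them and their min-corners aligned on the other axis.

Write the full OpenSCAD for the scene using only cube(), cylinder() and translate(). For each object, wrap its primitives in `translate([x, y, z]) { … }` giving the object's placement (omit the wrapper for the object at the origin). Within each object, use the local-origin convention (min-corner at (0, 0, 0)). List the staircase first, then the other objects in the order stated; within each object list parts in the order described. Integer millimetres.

cube([1042, 281, 180]);
translate([0, 281, 180]) cube([1042, 281, 180]);
translate([0, 562, 360]) cube([1042, 281, 180]);
translate([0, 843, 540]) cube([1042, 281, 180]);
translate([0, 1124, 720]) cube([1042, 281, 180]);
translate([0, 1405, 900]) cube([1042, 281, 180]);
translate([0, 1686, 1080]) cube([1042, 281, 180]);
translate([0, 1967, 1260]) cube([1042, 281, 180]);
translate([0, 2248, 1440]) cube([1042, 281, 180]);
translate([0, 2679, 0]) {
  cube([31, 400, 708]);
  translate([560, 0, 0]) cube([31, 400, 708]);
  translate([31, 0, 0]) cube([529, 400, 19]);
  translate([31, 0, 322]) cube([529, 400, 19]);
  translate([31, 0, 644]) cube([529, 400, 19]);
}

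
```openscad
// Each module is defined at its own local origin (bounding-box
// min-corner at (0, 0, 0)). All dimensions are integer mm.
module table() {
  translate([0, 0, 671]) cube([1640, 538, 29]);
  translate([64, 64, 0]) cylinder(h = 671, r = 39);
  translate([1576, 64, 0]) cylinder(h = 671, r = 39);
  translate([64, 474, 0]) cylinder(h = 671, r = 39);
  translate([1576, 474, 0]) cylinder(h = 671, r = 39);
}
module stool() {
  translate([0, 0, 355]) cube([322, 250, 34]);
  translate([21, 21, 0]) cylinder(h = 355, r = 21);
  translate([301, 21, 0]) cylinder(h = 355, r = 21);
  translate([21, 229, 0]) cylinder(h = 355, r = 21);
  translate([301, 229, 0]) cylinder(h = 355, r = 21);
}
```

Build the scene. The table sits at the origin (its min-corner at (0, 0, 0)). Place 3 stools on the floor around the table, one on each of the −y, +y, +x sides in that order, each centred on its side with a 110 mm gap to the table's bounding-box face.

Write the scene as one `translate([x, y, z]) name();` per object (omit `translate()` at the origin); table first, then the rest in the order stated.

table();
translate([659, -360, 0]) stool();
translate([659, 648, 0]) stool();
translate([1750, 144, 0]) stool();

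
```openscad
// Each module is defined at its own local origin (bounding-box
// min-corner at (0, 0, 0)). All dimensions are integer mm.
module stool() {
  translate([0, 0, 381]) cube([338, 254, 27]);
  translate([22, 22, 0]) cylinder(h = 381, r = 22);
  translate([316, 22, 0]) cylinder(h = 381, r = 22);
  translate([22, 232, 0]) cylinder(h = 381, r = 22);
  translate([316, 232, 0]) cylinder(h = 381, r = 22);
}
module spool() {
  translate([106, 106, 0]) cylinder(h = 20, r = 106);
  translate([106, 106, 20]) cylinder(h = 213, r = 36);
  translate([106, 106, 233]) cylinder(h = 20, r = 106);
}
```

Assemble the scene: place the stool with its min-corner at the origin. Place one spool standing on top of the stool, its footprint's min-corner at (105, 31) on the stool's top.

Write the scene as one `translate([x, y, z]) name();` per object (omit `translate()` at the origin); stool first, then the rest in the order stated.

stool();
translate([105, 31, 408]) spool();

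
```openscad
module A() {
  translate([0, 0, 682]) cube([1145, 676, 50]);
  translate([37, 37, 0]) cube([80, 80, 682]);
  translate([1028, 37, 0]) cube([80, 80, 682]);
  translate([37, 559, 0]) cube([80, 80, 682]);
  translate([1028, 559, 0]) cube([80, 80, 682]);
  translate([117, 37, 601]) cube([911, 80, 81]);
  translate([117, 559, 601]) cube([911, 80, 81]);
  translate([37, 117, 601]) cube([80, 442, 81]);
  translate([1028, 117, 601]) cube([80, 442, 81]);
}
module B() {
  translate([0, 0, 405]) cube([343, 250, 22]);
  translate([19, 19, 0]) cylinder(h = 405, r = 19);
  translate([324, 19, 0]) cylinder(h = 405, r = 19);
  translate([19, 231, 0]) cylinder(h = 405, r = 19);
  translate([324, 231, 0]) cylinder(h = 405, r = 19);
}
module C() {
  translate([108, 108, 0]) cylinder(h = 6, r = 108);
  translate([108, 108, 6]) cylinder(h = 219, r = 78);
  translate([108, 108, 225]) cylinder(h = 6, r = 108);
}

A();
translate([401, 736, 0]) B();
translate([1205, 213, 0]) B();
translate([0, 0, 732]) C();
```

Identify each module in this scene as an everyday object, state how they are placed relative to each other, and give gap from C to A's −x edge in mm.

A is a table. B is a stool. C is a spool. Two stools sit around the table at the +y, +x sides. The spool is on top of the table. The gap from the spool to the table's −x edge is 0 mm.

The spool's min-x is at 0; the table's min-x is 0; gap = 0 mm.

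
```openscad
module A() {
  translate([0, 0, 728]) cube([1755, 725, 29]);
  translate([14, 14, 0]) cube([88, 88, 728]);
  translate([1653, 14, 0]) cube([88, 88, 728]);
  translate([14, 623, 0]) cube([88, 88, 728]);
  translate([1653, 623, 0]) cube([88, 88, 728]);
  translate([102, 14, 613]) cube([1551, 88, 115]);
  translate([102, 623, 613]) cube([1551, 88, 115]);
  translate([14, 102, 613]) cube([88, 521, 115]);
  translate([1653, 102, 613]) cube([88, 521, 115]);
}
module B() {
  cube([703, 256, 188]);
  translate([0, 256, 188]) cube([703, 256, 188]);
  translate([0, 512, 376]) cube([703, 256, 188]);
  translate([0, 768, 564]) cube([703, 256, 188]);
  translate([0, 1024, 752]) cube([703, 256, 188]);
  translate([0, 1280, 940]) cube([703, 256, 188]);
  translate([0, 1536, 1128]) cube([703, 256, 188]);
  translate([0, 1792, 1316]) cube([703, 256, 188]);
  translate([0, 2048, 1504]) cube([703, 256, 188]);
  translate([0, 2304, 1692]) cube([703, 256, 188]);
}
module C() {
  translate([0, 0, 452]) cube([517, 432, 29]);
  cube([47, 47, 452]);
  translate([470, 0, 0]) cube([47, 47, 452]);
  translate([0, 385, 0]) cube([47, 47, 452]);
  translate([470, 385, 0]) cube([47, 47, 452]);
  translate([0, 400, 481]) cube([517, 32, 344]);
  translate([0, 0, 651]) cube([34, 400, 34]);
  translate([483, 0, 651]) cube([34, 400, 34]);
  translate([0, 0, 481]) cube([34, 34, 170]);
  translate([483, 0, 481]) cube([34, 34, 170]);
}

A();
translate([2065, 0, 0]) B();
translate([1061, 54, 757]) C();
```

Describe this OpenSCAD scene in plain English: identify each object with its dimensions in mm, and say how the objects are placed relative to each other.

A is a rectangular dining table. The top is 1755×725×29 mm with its upper surface at z = 757 mm. It stands on four 88×88 mm square legs, each inset 14 mm from the nearest pair of top edges, running from the floor to the underside of the top. Four apron rails, 88 mm thick and 115 mm tall, run between adjacent legs with their top edges flush with the underside of the top and their outer faces flush with the legs' outer faces.

B is a run of 10 identical solid stair steps. Each tread is 703×256 mm and each step block is 188 mm high. Step 1 rests on the floor; step k is offset from step 1 by (k−1)×256 mm in y and (k−1)×188 mm in z.

C is a chair. The seat is a 517×432×29 mm slab with its top at z = 481 mm, on four 47×47 mm corner legs (flush with the seat edges, standing on z = 0). A flat backrest 32 mm thick, 344 mm tall, spans the full seat width and rises from the seat top along its +y edge, rear face flush with the rear of the seat. Two armrests of 34×34 mm section run along each side from the seat's front edge to the front of the backrest, top faces 204 mm above the seat top and outer faces flush with the seat's x-edges; a 34×34 mm post under the front of each armrest stands on the seat at the front corner.

The staircase is on the floor beside the table on its +x side. The chair is on top of the table.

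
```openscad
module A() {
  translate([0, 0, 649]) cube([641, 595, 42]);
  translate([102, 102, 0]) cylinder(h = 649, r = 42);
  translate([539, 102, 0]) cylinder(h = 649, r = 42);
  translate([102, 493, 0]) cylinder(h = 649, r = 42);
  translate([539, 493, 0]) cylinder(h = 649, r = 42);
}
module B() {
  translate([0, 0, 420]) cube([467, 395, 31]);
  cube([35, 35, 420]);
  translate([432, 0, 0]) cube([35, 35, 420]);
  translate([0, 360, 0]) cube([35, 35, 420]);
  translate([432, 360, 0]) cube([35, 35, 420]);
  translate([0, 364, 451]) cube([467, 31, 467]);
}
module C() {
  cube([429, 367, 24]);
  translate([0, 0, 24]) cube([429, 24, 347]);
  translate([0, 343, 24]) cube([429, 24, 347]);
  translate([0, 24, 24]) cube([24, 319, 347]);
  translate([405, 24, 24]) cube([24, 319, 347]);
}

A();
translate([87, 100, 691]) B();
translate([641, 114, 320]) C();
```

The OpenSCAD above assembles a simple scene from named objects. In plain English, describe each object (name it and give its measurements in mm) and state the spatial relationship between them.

A is a table with a 641×595 mm rectangular top, 42 mm thick, top surface at z = 691 mm, supported by four round legs of 84 mm diameter, each leg's bounding box inset 60 mm from the nearest pair of top edges, running from the floor.

B is a chair. The seat is a 467×395×31 mm slab with its top at z = 451 mm, on four 35×35 mm corner legs (flush with the seat edges, standing on z = 0). A flat backrest 31 mm thick, 467 mm tall, spans the full seat width and rises from the seat top along its +y edge, rear face flush with the rear of the seat.

C is an open storage box with external size 429×367×371 mm and wall thickness 24 mm (the base is also 24 mm thick). The base covers the whole footprint; the four walls stand on the base, with the y-facing walls full-width and the x-facing walls fitting between their inner faces.

The chair is on top of the table, centred. The open box is beside the table with their tops flush at z = 691.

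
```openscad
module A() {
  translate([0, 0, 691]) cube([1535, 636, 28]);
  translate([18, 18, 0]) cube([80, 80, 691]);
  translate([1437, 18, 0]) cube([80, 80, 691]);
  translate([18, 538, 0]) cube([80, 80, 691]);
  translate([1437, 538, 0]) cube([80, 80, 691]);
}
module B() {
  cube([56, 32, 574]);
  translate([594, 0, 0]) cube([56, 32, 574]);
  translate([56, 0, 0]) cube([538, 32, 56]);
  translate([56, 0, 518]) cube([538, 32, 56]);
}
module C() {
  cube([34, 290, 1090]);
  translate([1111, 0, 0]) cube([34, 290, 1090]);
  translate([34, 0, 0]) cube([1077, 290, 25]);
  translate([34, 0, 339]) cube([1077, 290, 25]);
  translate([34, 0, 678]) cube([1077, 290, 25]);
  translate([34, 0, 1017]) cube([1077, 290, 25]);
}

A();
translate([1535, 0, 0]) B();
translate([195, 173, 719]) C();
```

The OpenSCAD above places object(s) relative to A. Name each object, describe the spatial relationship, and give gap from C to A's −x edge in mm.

A is a table. B is a picture frame. C is a bookshelf. The picture frame is against the table's +x side, with their −y faces flush. The bookshelf is on top of the table, centred. The gap from the bookshelf to the table's −x edge is 195 mm.

The bookshelf's min-x is at 195; the table's min-x is 0; gap = 195 mm.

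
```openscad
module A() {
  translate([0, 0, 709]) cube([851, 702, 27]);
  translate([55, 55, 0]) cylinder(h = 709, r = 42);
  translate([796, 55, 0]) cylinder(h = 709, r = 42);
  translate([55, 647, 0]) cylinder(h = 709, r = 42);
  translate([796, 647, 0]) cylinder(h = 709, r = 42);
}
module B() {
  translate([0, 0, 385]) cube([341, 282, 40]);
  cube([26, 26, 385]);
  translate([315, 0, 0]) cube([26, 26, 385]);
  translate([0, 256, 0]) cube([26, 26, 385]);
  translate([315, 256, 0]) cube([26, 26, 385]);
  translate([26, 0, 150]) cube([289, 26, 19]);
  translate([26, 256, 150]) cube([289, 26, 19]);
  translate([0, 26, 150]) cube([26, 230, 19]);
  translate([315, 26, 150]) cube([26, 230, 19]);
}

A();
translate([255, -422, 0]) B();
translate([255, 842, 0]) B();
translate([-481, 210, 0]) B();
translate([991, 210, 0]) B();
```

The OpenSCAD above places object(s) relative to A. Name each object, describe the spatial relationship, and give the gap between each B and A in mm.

A is a table. B is a stool. Four stools sit around the table at the −y, +y, −x, +x sides. The gap between each stool and the table is 140 mm.

Each stool's nearest face is 140 mm from the table's bounding box.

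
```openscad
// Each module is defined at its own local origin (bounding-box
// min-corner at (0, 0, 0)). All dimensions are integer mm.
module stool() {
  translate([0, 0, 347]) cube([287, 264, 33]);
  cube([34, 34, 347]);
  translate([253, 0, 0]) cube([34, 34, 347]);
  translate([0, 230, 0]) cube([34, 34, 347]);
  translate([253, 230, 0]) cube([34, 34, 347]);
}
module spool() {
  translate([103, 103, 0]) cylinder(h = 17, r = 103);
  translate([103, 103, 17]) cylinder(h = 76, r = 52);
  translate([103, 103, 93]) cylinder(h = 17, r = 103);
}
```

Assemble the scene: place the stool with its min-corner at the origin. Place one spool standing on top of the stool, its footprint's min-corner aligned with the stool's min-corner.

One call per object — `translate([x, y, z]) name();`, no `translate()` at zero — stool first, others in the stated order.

stool();
translate([0, 0, 380]) spool();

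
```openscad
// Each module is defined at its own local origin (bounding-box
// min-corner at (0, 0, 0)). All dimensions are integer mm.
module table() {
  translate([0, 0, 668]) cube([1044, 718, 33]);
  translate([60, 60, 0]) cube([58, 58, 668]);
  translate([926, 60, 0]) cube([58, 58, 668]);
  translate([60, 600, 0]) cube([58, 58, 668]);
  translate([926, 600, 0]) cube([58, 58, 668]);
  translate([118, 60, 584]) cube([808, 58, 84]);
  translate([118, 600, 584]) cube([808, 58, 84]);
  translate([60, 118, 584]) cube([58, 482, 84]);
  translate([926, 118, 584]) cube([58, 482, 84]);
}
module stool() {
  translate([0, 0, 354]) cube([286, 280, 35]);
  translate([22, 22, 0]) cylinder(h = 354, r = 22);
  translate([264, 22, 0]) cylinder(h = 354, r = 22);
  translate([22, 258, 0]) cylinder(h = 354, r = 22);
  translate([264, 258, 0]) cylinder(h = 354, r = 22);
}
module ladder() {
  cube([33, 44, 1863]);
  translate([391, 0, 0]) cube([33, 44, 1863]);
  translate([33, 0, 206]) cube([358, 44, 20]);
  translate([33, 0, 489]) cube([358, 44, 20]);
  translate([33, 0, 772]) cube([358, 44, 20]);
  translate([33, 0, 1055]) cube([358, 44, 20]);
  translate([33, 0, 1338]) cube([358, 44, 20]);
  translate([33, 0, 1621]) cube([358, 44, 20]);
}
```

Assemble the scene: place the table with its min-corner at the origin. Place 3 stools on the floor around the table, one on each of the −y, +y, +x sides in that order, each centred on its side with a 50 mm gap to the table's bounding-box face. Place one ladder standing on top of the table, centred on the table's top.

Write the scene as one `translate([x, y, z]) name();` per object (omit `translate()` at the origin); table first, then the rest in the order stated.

table();
translate([379, -330, 0]) stool();
translate([379, 768, 0]) stool();
translate([1094, 219, 0]) stool();
translate([310, 337, 701]) ladder();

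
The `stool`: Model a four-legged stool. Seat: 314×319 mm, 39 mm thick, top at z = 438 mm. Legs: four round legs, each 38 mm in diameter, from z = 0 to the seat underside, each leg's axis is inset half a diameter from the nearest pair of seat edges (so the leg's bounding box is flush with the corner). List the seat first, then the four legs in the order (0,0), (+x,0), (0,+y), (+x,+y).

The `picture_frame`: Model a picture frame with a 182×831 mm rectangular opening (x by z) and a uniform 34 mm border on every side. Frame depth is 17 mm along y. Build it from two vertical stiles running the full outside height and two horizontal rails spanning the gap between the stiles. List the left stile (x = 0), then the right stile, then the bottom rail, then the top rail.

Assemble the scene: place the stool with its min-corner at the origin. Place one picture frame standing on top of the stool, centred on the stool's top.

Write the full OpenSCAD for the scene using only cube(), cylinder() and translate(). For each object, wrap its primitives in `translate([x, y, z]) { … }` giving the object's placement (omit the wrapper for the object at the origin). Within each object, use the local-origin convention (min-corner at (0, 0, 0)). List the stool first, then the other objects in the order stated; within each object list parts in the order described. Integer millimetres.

translate([0, 0, 399]) cube([314, 319, 39]);
translate([19, 19, 0]) cylinder(h = 399, r = 19);
translate([295, 19, 0]) cylinder(h = 399, r = 19);
translate([19, 300, 0]) cylinder(h = 399, r = 19);
translate([295, 300, 0]) cylinder(h = 399, r = 19);
translate([32, 151, 438]) {
  cube([34, 17, 899]);
  translate([216, 0, 0]) cube([34, 17, 899]);
  translate([34, 0, 0]) cube([182, 17, 34]);
  translate([34, 0, 865]) cube([182, 17, 34]);
}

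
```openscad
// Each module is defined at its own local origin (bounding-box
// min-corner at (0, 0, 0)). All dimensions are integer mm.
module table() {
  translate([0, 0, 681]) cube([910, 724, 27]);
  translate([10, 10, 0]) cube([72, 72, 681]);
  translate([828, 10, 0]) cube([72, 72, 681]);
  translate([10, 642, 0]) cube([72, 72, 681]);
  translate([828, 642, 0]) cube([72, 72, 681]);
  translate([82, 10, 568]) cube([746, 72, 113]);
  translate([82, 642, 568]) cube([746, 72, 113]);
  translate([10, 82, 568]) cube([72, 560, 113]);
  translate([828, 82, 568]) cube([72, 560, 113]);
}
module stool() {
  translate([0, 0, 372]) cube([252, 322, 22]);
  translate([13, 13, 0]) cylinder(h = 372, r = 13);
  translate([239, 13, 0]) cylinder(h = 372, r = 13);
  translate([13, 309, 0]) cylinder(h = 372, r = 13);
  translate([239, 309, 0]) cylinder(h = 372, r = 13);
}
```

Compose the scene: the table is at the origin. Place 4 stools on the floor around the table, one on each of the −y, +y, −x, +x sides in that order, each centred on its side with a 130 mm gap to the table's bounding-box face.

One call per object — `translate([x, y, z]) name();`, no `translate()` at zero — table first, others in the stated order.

table();
translate([329, -452, 0]) stool();
translate([329, 854, 0]) stool();
translate([-382, 201, 0]) stool();
translate([1040, 201, 0]) stool();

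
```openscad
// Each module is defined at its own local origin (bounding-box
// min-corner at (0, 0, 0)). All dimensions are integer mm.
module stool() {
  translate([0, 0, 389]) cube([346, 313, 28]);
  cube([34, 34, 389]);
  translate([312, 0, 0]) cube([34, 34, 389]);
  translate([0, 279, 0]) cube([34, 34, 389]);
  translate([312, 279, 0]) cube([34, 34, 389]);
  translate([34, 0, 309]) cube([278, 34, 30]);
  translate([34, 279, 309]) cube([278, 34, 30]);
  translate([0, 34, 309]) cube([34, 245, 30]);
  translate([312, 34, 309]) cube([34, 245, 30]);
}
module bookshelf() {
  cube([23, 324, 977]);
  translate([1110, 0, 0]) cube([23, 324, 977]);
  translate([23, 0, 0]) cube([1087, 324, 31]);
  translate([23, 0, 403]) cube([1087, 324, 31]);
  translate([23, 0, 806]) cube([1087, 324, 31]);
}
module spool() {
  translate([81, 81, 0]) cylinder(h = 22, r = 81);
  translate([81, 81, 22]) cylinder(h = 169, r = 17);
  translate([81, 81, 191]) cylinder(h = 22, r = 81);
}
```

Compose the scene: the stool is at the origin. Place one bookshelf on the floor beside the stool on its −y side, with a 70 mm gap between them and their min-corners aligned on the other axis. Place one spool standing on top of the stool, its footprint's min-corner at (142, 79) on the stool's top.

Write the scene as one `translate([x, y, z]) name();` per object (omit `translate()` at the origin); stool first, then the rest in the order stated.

stool();
translate([0, -394, 0]) bookshelf();
translate([142, 79, 417]) spool();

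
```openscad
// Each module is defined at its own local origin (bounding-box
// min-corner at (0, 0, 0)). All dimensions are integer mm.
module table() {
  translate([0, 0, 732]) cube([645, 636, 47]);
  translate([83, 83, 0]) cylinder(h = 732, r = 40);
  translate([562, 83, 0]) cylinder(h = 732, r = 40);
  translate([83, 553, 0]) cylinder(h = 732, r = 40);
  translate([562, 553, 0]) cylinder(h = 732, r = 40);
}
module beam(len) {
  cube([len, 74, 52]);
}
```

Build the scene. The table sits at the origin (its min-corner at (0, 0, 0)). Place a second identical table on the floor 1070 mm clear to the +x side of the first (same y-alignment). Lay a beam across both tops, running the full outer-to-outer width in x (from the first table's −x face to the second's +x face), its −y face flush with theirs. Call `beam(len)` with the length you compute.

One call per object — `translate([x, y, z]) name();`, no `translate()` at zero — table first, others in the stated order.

table();
translate([1715, 0, 0]) table();
translate([0, 0, 779]) beam(2360);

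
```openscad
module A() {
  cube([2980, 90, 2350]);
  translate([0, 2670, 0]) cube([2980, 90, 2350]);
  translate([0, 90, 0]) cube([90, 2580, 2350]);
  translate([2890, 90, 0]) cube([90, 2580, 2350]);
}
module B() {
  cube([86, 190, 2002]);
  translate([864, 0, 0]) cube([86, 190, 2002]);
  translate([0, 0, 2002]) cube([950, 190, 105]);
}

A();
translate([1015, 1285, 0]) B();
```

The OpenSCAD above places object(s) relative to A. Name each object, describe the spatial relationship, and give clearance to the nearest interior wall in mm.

Clearances: x = 925, y = 1195; minimum 925 mm.

A is a house frame. B is a door frame. The door frame sits inside the house frame, centred. The clearance to the nearest interior wall is 925 mm.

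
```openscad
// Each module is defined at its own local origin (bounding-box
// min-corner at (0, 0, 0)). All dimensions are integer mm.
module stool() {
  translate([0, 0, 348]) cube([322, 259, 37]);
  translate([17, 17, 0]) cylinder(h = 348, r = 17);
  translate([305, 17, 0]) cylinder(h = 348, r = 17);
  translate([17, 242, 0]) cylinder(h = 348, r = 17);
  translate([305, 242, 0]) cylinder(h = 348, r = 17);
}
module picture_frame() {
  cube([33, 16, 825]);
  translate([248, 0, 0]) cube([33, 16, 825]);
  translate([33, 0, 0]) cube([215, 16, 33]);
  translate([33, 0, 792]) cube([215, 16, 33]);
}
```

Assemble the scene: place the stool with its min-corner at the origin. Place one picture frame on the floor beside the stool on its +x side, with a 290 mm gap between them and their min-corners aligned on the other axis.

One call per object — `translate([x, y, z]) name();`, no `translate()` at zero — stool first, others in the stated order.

stool();
translate([612, 0, 0]) picture_frame();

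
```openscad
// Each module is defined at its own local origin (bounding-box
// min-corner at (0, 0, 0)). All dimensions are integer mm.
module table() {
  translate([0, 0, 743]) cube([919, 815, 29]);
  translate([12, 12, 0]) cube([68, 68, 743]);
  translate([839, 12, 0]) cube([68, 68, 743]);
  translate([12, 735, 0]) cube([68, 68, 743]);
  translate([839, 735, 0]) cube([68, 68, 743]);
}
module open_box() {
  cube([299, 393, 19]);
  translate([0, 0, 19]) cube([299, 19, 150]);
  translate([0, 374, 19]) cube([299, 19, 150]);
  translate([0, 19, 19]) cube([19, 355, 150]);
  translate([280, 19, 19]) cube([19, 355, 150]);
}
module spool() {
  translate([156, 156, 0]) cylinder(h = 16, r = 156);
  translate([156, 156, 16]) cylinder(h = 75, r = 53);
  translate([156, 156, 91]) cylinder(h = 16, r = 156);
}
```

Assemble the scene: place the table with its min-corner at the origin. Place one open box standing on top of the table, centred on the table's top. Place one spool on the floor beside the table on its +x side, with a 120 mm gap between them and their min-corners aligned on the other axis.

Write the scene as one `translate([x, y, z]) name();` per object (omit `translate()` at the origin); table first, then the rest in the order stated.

table();
translate([310, 211, 772]) open_box();
translate([1039, 0, 0]) spool();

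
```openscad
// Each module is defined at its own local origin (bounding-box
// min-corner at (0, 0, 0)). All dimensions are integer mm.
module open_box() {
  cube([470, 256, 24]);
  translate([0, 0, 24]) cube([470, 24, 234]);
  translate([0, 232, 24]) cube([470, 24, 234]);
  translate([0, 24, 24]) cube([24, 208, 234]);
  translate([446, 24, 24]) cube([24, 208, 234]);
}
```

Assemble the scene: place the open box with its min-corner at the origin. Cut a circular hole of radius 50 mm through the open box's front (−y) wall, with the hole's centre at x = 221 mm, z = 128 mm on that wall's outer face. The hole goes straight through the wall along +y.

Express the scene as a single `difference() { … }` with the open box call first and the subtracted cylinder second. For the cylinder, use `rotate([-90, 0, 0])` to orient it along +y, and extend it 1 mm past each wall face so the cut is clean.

difference() {
  open_box();
  translate([221, -1, 128]) rotate([-90, 0, 0]) cylinder(h = 26, r = 50);
}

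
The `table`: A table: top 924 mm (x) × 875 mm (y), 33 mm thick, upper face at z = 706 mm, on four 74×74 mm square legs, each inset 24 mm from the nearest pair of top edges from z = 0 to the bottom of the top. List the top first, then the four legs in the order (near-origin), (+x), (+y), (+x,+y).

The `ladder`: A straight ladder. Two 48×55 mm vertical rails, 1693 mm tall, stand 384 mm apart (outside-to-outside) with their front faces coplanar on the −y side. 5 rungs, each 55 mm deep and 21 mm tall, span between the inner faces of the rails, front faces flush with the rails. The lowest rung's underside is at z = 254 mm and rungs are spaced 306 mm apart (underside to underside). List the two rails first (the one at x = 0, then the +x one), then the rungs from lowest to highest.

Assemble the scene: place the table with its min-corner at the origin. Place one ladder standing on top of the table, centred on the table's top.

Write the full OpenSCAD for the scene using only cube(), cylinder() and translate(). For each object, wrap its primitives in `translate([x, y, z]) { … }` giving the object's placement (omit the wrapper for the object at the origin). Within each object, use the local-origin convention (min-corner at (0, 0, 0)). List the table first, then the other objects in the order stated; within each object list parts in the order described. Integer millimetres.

translate([0, 0, 673]) cube([924, 875, 33]);
translate([24, 24, 0]) cube([74, 74, 673]);
translate([826, 24, 0]) cube([74, 74, 673]);
translate([24, 777, 0]) cube([74, 74, 673]);
translate([826, 777, 0]) cube([74, 74, 673]);
translate([270, 410, 706]) {
  cube([48, 55, 1693]);
  translate([336, 0, 0]) cube([48, 55, 1693]);
  translate([48, 0, 254]) cube([288, 55, 21]);
  translate([48, 0, 560]) cube([288, 55, 21]);
  translate([48, 0, 866]) cube([288, 55, 21]);
  translate([48, 0, 1172]) cube([288, 55, 21]);
  translate([48, 0, 1478]) cube([288, 55, 21]);
}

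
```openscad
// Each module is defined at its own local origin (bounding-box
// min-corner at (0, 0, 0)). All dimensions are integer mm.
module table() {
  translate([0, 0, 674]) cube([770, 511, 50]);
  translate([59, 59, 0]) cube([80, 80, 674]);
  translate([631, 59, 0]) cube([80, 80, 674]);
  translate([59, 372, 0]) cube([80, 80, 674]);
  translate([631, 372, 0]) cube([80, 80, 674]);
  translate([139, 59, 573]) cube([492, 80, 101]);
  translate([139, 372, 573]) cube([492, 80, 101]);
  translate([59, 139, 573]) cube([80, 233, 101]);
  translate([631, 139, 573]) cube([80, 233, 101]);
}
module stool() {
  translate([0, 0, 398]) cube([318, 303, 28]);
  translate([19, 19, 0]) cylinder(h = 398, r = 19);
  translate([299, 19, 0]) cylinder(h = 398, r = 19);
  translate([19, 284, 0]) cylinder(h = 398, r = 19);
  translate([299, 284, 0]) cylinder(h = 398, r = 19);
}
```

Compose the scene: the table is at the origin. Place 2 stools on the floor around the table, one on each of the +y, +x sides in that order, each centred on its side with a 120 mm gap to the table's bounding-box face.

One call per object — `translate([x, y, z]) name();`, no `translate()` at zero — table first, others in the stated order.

table();
translate([226, 631, 0]) stool();
translate([890, 104, 0]) stool();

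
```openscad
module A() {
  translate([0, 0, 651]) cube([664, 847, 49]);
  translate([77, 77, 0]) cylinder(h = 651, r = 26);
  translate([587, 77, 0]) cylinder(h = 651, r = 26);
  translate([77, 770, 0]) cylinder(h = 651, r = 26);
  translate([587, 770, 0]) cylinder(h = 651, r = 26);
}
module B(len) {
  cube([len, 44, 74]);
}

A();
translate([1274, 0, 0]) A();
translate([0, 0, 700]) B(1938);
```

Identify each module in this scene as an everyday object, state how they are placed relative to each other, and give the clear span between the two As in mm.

A is a table. B is a beam. A beam spans the tops of two tables. The clear span between the two tables is 610 mm.

Second table starts at x = 1274; first ends at x = 664; clear span = 1274 − 664 = 610 mm.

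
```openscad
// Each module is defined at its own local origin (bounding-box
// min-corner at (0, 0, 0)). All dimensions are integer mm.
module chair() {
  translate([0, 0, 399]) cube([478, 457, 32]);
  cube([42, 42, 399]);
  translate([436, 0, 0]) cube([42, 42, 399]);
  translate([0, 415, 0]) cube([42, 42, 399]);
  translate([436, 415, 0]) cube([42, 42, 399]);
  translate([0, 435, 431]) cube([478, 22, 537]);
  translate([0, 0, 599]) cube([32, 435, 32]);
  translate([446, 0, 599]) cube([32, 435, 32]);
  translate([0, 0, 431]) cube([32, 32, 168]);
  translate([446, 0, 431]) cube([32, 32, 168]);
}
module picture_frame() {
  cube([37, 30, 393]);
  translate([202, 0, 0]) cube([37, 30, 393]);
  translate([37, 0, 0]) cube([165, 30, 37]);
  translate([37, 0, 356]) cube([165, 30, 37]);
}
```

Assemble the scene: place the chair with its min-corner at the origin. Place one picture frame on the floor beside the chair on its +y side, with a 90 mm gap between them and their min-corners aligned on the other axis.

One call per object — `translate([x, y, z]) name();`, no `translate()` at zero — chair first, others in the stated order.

chair();
translate([0, 547, 0]) picture_frame();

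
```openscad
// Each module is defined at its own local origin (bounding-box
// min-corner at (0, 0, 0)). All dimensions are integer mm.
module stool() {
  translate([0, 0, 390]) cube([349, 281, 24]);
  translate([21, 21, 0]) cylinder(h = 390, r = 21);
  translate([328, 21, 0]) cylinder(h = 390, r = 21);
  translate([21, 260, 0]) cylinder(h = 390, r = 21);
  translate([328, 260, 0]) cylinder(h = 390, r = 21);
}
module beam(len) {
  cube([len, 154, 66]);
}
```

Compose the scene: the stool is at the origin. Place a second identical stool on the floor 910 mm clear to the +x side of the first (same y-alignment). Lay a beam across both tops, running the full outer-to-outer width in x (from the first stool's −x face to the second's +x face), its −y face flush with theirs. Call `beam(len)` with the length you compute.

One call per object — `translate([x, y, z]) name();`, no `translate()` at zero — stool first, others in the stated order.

stool();
translate([1259, 0, 0]) stool();
translate([0, 0, 414]) beam(1608);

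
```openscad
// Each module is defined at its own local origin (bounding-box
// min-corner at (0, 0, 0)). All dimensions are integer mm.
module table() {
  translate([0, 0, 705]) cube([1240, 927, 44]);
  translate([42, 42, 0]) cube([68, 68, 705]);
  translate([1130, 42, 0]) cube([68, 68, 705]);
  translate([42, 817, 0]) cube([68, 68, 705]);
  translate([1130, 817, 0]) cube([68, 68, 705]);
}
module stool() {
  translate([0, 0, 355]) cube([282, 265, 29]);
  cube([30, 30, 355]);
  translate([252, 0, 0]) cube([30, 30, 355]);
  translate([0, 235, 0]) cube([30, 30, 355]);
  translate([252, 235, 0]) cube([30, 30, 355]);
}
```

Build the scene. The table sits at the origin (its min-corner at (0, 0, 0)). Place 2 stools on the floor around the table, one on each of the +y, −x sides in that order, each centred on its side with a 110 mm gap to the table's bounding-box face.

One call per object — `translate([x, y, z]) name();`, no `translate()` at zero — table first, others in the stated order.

table();
translate([479, 1037, 0]) stool();
translate([-392, 331, 0]) stool();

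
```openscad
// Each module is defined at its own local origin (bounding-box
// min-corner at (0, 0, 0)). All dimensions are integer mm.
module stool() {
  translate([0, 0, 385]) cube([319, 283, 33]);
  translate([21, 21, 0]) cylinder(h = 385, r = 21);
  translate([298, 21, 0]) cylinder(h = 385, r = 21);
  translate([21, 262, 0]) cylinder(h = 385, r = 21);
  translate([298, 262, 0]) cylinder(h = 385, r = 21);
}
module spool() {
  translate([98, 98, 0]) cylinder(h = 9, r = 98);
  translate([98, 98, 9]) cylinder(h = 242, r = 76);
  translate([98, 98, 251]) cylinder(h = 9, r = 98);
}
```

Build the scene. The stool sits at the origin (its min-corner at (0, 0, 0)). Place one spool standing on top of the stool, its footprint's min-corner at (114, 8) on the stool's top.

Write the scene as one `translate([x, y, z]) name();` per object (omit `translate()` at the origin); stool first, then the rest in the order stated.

stool();
translate([114, 8, 418]) spool();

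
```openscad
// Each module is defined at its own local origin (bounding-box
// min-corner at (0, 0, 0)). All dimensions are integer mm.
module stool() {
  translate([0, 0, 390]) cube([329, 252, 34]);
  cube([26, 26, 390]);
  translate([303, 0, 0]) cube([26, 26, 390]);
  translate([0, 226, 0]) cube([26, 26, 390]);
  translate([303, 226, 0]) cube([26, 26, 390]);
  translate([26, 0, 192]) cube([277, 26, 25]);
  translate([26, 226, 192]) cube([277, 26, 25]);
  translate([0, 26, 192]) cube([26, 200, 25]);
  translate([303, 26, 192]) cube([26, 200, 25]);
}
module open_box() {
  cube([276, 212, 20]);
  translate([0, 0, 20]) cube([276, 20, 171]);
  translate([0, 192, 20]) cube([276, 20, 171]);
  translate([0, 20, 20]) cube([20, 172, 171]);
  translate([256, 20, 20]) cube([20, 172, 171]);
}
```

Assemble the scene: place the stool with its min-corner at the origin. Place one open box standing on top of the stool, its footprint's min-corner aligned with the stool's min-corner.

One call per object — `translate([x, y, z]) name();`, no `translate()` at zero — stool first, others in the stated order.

stool();
translate([0, 0, 424]) open_box();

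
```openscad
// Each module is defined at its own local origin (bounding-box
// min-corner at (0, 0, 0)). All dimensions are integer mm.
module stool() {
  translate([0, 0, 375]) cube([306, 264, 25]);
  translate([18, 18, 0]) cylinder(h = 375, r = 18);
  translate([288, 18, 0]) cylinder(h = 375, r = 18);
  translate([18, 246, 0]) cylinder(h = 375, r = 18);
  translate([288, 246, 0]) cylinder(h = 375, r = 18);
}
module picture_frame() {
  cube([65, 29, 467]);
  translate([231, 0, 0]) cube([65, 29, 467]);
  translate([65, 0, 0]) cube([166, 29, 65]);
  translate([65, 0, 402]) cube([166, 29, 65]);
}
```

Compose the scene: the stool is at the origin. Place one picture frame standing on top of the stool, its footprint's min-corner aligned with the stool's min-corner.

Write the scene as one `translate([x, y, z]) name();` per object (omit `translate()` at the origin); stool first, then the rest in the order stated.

stool();
translate([0, 0, 400]) picture_frame();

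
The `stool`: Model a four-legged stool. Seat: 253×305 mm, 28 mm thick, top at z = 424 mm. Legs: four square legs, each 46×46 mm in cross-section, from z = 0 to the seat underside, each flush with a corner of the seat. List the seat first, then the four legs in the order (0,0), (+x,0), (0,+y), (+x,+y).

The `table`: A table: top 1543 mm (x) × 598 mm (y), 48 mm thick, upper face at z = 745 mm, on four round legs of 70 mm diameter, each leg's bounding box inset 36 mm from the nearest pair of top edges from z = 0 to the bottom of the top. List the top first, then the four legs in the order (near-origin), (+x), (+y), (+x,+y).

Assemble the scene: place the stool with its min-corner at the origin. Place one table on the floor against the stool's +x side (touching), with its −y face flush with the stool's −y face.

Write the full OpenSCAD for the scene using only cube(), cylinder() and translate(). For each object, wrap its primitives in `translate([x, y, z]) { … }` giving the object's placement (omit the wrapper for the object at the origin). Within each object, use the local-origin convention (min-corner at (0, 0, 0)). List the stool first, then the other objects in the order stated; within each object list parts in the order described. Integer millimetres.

translate([0, 0, 396]) cube([253, 305, 28]);
cube([46, 46, 396]);
translate([207, 0, 0]) cube([46, 46, 396]);
translate([0, 259, 0]) cube([46, 46, 396]);
translate([207, 259, 0]) cube([46, 46, 396]);
translate([253, 0, 0]) {
  translate([0, 0, 697]) cube([1543, 598, 48]);
  translate([71, 71, 0]) cylinder(h = 697, r = 35);
  translate([1472, 71, 0]) cylinder(h = 697, r = 35);
  translate([71, 527, 0]) cylinder(h = 697, r = 35);
  translate([1472, 527, 0]) cylinder(h = 697, r = 35);
}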